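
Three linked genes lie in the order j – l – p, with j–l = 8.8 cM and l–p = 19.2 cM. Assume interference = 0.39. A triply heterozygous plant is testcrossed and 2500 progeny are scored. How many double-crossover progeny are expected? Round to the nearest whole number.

26

Map distances give recombination frequencies of 0.088 and 0.192 for the two intervals.
With interference 0.39 (so coincidence = 0.61), expected double-crossover frequency = 0.088 × 0.192 × 0.61 = 0.01031.
Expected number = 0.01031 × 2500 = 25.77 ≈ 26.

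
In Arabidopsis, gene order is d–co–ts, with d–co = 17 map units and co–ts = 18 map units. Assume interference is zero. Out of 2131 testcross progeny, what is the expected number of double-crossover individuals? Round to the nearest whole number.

65

Map distances give recombination frequencies of 0.170 and 0.180 for the two intervals.
With no interference, expected double-crossover frequency = 0.170 × 0.180 = 0.03060.
Expected number = 0.03060 × 2131 = 65.21 ≈ 65.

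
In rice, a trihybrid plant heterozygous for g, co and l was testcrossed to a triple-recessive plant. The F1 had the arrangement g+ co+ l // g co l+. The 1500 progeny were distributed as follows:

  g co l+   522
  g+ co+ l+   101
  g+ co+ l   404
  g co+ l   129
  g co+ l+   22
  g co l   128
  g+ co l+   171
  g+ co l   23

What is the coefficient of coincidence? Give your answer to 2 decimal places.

0.71

The two rarest classes, g+ co l and g co+ l+, are the double crossovers. Comparing them with the parentals, only the co allele has switched, so co is the middle locus and the order is l – co – g.
l–co: (229 + 45)/1500 = 0.1827; co–g: (300 + 45)/1500 = 0.2300.
Expected DCO frequency = 0.1827 × 0.2300 ≈ 0.04202; observed = 45/1500 ≈ 0.03000.
Coefficient of coincidence = 0.03000/0.04202 ≈ 0.71.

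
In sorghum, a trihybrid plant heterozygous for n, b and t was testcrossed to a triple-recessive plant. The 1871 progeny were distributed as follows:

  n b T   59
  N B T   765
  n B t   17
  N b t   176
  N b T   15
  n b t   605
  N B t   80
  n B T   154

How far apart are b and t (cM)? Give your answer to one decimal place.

9.1 cM

The two most frequent reciprocal classes, N B T and n b t, are the parental types, so the F1 was N B T / n b t.
The two rarest classes, N b T and n B t, are the double crossovers. Comparing them with the parentals, only the b allele has switched, so b is the middle locus and the order is n – b – t.
Crossovers in the b–t interval produce the single-crossover classes N B t and n b T (80 + 59 = 139) plus the double crossovers (32).
RF(b–t) = (139 + 32) / 1871 = 171/1871 = 0.0914 → 9.1 cM.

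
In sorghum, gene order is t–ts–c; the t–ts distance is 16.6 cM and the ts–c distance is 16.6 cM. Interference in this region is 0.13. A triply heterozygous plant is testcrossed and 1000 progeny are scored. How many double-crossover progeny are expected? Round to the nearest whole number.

24

Map distances give recombination frequencies of 0.166 and 0.166 for the two intervals.
With interference 0.13 (so coincidence = 0.87), expected double-crossover frequency = 0.166 × 0.166 × 0.87 = 0.02397.
Expected number = 0.02397 × 1000 = 23.97 ≈ 24.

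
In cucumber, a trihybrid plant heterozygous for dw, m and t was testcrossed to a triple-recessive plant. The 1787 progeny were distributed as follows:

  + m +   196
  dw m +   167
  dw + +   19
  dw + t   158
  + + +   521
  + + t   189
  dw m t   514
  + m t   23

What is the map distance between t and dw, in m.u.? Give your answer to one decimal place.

22.3 m.u.

The two most frequent reciprocal classes, + + + and dw m t, are the parental types, so the F1 was + + + / dw m t.
The two rarest classes, dw + + and + m t, are the double crossovers. Comparing them with the parentals, only the dw allele has switched, so dw is the middle locus and the order is m – dw – t.
Crossovers in the dw–t interval produce the single-crossover classes + + t and dw m + (189 + 167 = 356) plus the double crossovers (42).
RF(dw–t) = (356 + 42) / 1787 = 398/1787 = 0.2227 → 22.3 m.u.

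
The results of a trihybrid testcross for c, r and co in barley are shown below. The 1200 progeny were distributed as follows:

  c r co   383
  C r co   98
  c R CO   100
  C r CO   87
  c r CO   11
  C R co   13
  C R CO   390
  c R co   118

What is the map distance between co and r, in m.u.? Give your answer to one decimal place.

19.1 m.u.

The two most frequent reciprocal classes, c r co and C R CO, are the parental types, so the F1 was c r co / C R CO.
The two rarest classes, c r CO and C R co, are the double crossovers. Comparing them with the parentals, only the co allele has switched, so co is the middle locus and the order is r – co – c.
Crossovers in the r–co interval produce the single-crossover classes c R co and C r CO (118 + 87 = 205) plus the double crossovers (24).
RF(r–co) = (205 + 24) / 1200 = 229/1200 = 0.1908 → 19.1 m.u.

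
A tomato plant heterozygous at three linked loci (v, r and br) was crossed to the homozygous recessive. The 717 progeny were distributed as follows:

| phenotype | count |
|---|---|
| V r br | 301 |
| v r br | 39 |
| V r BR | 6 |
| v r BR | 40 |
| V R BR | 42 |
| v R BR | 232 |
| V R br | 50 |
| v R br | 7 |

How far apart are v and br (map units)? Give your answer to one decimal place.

13.1 map units

The two most frequent reciprocal classes, V r br and v R BR, are the parental types, so the F1 was V r br / v R BR.
The two rarest classes, V r BR and v R br, are the double crossovers. Comparing them with the parentals, only the br allele has switched, so br is the middle locus and the order is v – br – r.
Crossovers in the v–br interval produce the single-crossover classes v r br and V R BR (39 + 42 = 81) plus the double crossovers (13).
RF(v–br) = (81 + 13) / 717 = 94/717 = 0.1311 → 13.1 map units.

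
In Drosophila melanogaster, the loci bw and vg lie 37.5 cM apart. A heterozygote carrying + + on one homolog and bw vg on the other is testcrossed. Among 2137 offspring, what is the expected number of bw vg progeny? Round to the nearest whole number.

668

A map distance of 37.5 cM corresponds to a recombination frequency of 0.375.
The F1 is + + / bw vg, so bw vg is a parental gamete class with expected frequency (1 − r)/2 = 0.625/2 = 0.3125.
Expected number = 0.3125 × 2137 = 667.81 ≈ 668.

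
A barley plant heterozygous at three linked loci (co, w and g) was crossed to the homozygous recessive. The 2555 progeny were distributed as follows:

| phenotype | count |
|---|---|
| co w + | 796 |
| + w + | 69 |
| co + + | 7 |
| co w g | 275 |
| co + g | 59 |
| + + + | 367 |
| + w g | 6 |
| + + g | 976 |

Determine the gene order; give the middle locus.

w

The two most frequent reciprocal classes, co w + and + + g, are the parental types, so the F1 was co w + / + + g.
The two rarest classes, co + + and + w g, are the double crossovers. Comparing them with the parentals, only the w allele has switched, so w is the middle locus and the order is co – w – g.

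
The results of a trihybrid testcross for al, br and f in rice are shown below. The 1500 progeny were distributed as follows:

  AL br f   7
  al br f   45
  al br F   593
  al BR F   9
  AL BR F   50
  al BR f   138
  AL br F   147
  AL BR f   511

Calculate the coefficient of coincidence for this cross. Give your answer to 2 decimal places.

0.72

The two most frequent reciprocal classes, al br F and AL BR f, are the parental types, so the F1 was al br F / AL BR f.
The two rarest classes, al BR F and AL br f, are the double crossovers. Comparing them with the parentals, only the br allele has switched, so br is the middle locus and the order is al – br – f.
al–br: (285 + 16)/1500 = 0.2007; br–f: (95 + 16)/1500 = 0.0740.
Expected DCO frequency = 0.2007 × 0.0740 ≈ 0.01485; observed = 16/1500 ≈ 0.01067.
Coefficient of coincidence = 0.01067/0.01485 ≈ 0.72.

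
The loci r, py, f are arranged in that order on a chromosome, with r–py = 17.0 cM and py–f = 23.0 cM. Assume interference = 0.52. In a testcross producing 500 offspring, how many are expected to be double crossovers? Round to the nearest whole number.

9

Map distances give recombination frequencies of 0.170 and 0.230 for the two intervals.
With interference 0.52 (so coincidence = 0.48), expected double-crossover frequency = 0.170 × 0.230 × 0.48 = 0.01877.
Expected number = 0.01877 × 500 = 9.38 ≈ 9.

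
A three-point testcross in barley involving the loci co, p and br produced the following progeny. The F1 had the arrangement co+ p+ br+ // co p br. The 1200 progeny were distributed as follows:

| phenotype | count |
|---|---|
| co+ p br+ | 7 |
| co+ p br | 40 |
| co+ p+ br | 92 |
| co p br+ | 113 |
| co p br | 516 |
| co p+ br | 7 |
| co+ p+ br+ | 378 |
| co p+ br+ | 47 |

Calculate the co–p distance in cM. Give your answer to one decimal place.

8.4 cM

The two rarest classes, co+ p br+ and co p+ br, are the double crossovers. Comparing them with the parentals, only the p allele has switched, so p is the middle locus and the order is br – p – co.
Crossovers in the p–co interval produce the single-crossover classes co p+ br+ and co+ p br (47 + 40 = 87) plus the double crossovers (14).
RF(p–co) = (87 + 14) / 1200 = 101/1200 = 0.0842 → 8.4 cM.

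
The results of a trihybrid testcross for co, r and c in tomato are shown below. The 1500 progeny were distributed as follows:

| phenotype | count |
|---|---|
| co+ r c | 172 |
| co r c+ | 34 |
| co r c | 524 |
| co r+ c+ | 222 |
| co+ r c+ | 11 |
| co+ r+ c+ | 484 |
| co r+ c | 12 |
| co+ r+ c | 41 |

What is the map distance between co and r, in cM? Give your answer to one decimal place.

27.8 cM

The two most frequent reciprocal classes, co r c and co+ r+ c+, are the parental types, so the F1 was co r c / co+ r+ c+.
The two rarest classes, co r+ c and co+ r c+, are the double crossovers. Comparing them with the parentals, only the r allele has switched, so r is the middle locus and the order is c – r – co.
Crossovers in the r–co interval produce the single-crossover classes co+ r c and co r+ c+ (172 + 222 = 394) plus the double crossovers (23).
RF(r–co) = (394 + 23) / 1500 = 417/1500 = 0.2780 → 27.8 cM.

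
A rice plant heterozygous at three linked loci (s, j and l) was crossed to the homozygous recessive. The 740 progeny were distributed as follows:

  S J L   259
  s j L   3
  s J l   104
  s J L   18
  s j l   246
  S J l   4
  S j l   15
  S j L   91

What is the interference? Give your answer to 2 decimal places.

The two most frequent reciprocal classes, s j l and S J L, are the parental types, so the F1 was s j l / S J L.
The two rarest classes, s j L and S J l, are the double crossovers. Comparing them with the parentals, only the l allele has switched, so l is the middle locus and the order is j – l – s.
j–l: (195 + 7)/740 = 0.2730; l–s: (33 + 7)/740 = 0.0541.
Expected DCO frequency = 0.2730 × 0.0541 ≈ 0.01477; observed = 7/740 ≈ 0.00946.
Coefficient of coincidence = 0.00946/0.01477 ≈ 0.64; interference = 1 − 0.64 = 0.36.

0.36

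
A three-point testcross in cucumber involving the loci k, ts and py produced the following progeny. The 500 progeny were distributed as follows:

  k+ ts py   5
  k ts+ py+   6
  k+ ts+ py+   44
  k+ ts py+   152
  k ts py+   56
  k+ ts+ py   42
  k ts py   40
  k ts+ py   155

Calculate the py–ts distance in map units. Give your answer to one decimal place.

19.0 map units

The two most frequent reciprocal classes, k ts+ py and k+ ts py+, are the parental types, so the F1 was k ts+ py / k+ ts py+.
The two rarest classes, k ts+ py+ and k+ ts py, are the double crossovers. Comparing them with the parentals, only the py allele has switched, so py is the middle locus and the order is k – py – ts.
Crossovers in the py–ts interval produce the single-crossover classes k ts py and k+ ts+ py+ (40 + 44 = 84) plus the double crossovers (11).
RF(py–ts) = (84 + 11) / 500 = 95/500 = 0.1900 → 19.0 map units.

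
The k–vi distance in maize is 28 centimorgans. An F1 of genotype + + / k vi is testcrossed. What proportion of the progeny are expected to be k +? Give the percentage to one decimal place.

A map distance of 28 centimorgans corresponds to a recombination frequency of 0.280.
The F1 is + + / k vi, so k + is a recombinant gamete class with expected frequency r/2 = 0.280/2 = 0.1400.
That is 0.1400 = 14.0% of the progeny.

14.0%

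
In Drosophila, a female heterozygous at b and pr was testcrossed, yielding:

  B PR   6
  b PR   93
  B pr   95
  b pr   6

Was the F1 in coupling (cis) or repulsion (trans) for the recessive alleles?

trans

The two most frequent classes are B pr (95) and b PR (93); these are the parental (non-recombinant) types.
So the F1 carried B pr on one chromosome and b PR on the other — the recessive alleles are on opposite chromosomes (trans / repulsion).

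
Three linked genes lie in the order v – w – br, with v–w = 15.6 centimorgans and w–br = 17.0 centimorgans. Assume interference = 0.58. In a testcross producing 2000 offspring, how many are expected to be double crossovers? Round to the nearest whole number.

Map distances give recombination frequencies of 0.156 and 0.170 for the two intervals.
With interference 0.58 (so coincidence = 0.42), expected double-crossover frequency = 0.156 × 0.170 × 0.42 = 0.01114.
Expected number = 0.01114 × 2000 = 22.28 ≈ 22.

22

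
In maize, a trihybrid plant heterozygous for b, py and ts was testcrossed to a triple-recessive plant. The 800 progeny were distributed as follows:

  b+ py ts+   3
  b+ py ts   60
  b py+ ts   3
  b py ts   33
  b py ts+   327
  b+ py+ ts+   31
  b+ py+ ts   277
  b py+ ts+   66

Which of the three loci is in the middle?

The two most frequent reciprocal classes, b+ py+ ts and b py ts+, are the parental types, so the F1 was b+ py+ ts / b py ts+.
The two rarest classes, b py+ ts and b+ py ts+, are the double crossovers. Comparing them with the parentals, only the b allele has switched, so b is the middle locus and the order is py – b – ts.

b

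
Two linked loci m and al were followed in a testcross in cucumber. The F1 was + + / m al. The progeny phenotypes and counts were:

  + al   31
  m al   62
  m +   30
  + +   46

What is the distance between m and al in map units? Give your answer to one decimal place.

The recombinant classes are + al and m +: 31 + 30 = 61.
Recombination frequency = 61/169 = 0.3609 ≈ 36.1%, i.e. 36.1 map units.

36.1 map units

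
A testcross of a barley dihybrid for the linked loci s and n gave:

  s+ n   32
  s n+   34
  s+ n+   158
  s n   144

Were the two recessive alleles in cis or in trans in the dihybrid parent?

The two most frequent classes are s+ n+ (158) and s n (144); these are the parental (non-recombinant) types.
So the F1 carried s+ n+ on one chromosome and s n on the other — the recessive alleles are on the same chromosome (cis / coupling).

cis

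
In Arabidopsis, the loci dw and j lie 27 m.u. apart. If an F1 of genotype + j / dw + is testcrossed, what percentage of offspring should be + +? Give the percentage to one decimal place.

A map distance of 27 m.u. corresponds to a recombination frequency of 0.270.
The F1 is + j / dw +, so + + is a recombinant gamete class with expected frequency r/2 = 0.270/2 = 0.1350.
That is 0.1350 = 13.5% of the progeny.

13.5%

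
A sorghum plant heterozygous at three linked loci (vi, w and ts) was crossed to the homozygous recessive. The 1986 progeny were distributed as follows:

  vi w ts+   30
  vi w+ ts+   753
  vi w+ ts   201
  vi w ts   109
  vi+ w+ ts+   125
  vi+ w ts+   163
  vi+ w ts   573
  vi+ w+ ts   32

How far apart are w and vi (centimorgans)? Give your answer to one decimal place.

14.9 centimorgans

The two most frequent reciprocal classes, vi+ w ts and vi w+ ts+, are the parental types, so the F1 was vi+ w ts / vi w+ ts+.
The two rarest classes, vi+ w+ ts and vi w ts+, are the double crossovers. Comparing them with the parentals, only the w allele has switched, so w is the middle locus and the order is ts – w – vi.
Crossovers in the w–vi interval produce the single-crossover classes vi w ts and vi+ w+ ts+ (109 + 125 = 234) plus the double crossovers (62).
RF(w–vi) = (234 + 62) / 1986 = 296/1986 = 0.1490 → 14.9 centimorgans.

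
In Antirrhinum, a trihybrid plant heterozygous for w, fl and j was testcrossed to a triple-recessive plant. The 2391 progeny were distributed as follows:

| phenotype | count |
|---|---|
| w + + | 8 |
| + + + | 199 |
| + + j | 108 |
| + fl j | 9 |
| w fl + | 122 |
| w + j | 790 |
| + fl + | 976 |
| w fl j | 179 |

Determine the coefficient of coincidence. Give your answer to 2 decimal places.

0.42

The two most frequent reciprocal classes, + fl + and w + j, are the parental types, so the F1 was + fl + / w + j.
The two rarest classes, + fl j and w + +, are the double crossovers. Comparing them with the parentals, only the j allele has switched, so j is the middle locus and the order is w – j – fl.
w–j: (230 + 17)/2391 = 0.1033; j–fl: (378 + 17)/2391 = 0.1652.
Expected DCO frequency = 0.1033 × 0.1652 ≈ 0.01707; observed = 17/2391 ≈ 0.00711.
Coefficient of coincidence = 0.00711/0.01707 ≈ 0.42.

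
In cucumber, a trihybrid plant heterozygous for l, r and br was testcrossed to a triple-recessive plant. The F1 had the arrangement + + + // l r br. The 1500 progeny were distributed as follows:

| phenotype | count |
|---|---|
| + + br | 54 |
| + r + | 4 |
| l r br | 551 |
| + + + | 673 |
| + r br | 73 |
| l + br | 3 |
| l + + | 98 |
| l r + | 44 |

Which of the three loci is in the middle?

r

The two rarest classes, + r + and l + br, are the double crossovers. Comparing them with the parentals, only the r allele has switched, so r is the middle locus and the order is br – r – l.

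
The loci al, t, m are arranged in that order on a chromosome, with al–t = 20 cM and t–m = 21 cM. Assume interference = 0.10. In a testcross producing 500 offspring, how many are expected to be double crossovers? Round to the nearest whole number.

19

Map distances give recombination frequencies of 0.200 and 0.210 for the two intervals.
With interference 0.10 (so coincidence = 0.90), expected double-crossover frequency = 0.200 × 0.210 × 0.90 = 0.03780.
Expected number = 0.03780 × 500 = 18.90 ≈ 19.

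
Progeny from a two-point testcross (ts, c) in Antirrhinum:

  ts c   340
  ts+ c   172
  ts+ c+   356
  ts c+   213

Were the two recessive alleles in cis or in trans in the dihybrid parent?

cis

The two most frequent classes are ts+ c+ (356) and ts c (340); these are the parental (non-recombinant) types.
So the F1 carried ts+ c+ on one chromosome and ts c on the other — the recessive alleles are on the same chromosome (cis / coupling).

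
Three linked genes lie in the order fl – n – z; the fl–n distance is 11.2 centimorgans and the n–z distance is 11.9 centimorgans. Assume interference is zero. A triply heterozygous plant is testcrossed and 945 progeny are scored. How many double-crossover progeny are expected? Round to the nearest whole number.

Map distances give recombination frequencies of 0.112 and 0.119 for the two intervals.
With no interference, expected double-crossover frequency = 0.112 × 0.119 = 0.01333.
Expected number = 0.01333 × 945 = 12.59 ≈ 13.

13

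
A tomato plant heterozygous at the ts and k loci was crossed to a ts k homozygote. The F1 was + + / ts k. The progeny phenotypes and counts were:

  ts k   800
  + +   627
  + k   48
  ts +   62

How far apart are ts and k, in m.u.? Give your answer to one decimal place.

The recombinant classes are + k and ts +: 48 + 62 = 110.
Recombination frequency = 110/1537 = 0.0716 ≈ 7.2%, i.e. 7.2 m.u.

7.2 m.u.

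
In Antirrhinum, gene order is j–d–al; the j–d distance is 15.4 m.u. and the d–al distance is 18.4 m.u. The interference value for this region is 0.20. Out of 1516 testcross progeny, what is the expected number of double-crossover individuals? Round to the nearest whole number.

Map distances give recombination frequencies of 0.154 and 0.184 for the two intervals.
With interference 0.20 (so coincidence = 0.80), expected double-crossover frequency = 0.154 × 0.184 × 0.80 = 0.02267.
Expected number = 0.02267 × 1516 = 34.37 ≈ 34.

34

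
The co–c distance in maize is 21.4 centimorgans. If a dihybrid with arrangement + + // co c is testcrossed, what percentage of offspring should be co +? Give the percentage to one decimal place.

A map distance of 21.4 centimorgans corresponds to a recombination frequency of 0.214.
The F1 is + + / co c, so co + is a recombinant gamete class with expected frequency r/2 = 0.214/2 = 0.1070.
That is 0.1070 = 10.7% of the progeny.

10.7%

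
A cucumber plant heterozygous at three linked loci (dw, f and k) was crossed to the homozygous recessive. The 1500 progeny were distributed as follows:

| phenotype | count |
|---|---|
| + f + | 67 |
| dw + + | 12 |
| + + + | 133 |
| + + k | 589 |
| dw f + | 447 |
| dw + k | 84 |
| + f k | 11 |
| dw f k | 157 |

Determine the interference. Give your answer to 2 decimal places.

0.37

The two most frequent reciprocal classes, dw f + and + + k, are the parental types, so the F1 was dw f + / + + k.
The two rarest classes, dw + + and + f k, are the double crossovers. Comparing them with the parentals, only the f allele has switched, so f is the middle locus and the order is dw – f – k.
dw–f: (151 + 23)/1500 = 0.1160; f–k: (290 + 23)/1500 = 0.2087.
Expected DCO frequency = 0.1160 × 0.2087 ≈ 0.02421; observed = 23/1500 ≈ 0.01533.
Coefficient of coincidence = 0.01533/0.02421 ≈ 0.63; interference = 1 − 0.63 = 0.37.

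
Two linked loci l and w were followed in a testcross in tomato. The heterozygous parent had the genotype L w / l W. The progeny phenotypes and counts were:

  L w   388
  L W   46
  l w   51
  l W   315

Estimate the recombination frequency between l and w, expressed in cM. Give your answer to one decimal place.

12.1 cM

The recombinant classes are L W and l w: 46 + 51 = 97.
Recombination frequency = 97/800 = 0.1212 ≈ 12.1%, i.e. 12.1 cM.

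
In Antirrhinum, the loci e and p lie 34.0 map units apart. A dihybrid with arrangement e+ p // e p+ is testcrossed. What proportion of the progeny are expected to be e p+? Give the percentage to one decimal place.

33.0%

A map distance of 34.0 map units corresponds to a recombination frequency of 0.340.
The F1 is e+ p / e p+, so e p+ is a parental gamete class with expected frequency (1 − r)/2 = 0.660/2 = 0.3300.
That is 0.3300 = 33.0% of the progeny.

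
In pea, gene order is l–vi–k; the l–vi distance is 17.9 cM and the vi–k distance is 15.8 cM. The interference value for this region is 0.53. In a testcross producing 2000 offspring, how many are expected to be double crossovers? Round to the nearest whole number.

Map distances give recombination frequencies of 0.179 and 0.158 for the two intervals.
With interference 0.53 (so coincidence = 0.47), expected double-crossover frequency = 0.179 × 0.158 × 0.47 = 0.01329.
Expected number = 0.01329 × 2000 = 26.59 ≈ 27.

27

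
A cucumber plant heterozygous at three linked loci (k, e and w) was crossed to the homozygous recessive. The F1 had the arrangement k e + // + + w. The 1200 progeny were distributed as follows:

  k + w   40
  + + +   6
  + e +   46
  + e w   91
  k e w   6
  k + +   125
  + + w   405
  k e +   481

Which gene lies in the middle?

w

The two rarest classes, k e w and + + +, are the double crossovers. Comparing them with the parentals, only the w allele has switched, so w is the middle locus and the order is k – w – e.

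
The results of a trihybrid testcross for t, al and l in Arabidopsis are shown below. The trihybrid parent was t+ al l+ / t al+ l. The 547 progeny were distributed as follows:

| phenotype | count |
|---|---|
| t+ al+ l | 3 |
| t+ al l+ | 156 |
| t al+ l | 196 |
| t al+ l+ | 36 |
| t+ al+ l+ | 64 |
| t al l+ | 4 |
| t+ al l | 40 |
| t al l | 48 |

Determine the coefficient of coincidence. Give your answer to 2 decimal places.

The two rarest classes, t al l+ and t+ al+ l, are the double crossovers. Comparing them with the parentals, only the t allele has switched, so t is the middle locus and the order is al – t – l.
al–t: (112 + 7)/547 = 0.2176; t–l: (76 + 7)/547 = 0.1517.
Expected DCO frequency = 0.2176 × 0.1517 ≈ 0.03301; observed = 7/547 ≈ 0.01280.
Coefficient of coincidence = 0.01280/0.03301 ≈ 0.39.

0.39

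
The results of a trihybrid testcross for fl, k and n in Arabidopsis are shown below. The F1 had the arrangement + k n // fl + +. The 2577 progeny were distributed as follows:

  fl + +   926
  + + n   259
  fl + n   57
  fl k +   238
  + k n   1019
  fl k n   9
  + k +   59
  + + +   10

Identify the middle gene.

The two rarest classes, fl k n and + + +, are the double crossovers. Comparing them with the parentals, only the fl allele has switched, so fl is the middle locus and the order is k – fl – n.

fl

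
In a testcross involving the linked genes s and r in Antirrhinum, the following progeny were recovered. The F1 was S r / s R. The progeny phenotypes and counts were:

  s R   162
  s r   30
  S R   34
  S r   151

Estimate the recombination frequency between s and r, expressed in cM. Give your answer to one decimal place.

17.0 cM

The recombinant classes are S R and s r: 34 + 30 = 64.
Recombination frequency = 64/377 = 0.1698 ≈ 17.0%, i.e. 17.0 cM.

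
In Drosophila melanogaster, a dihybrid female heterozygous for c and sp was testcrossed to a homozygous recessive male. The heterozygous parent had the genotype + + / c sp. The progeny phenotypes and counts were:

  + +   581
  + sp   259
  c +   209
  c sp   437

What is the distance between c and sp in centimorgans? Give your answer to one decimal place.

31.5 centimorgans

The recombinant classes are + sp and c +: 259 + 209 = 468.
Recombination frequency = 468/1486 = 0.3149 ≈ 31.5%, i.e. 31.5 centimorgans.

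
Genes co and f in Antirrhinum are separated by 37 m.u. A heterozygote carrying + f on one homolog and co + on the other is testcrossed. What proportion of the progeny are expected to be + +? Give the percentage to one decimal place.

18.5%

A map distance of 37 m.u. corresponds to a recombination frequency of 0.370.
The F1 is + f / co +, so + + is a recombinant gamete class with expected frequency r/2 = 0.370/2 = 0.1850.
That is 0.1850 = 18.5% of the progeny.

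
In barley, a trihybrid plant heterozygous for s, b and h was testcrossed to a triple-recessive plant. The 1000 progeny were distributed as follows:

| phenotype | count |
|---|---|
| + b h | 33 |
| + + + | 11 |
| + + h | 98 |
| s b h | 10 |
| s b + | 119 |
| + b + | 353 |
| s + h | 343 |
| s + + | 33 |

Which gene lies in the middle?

b

The two most frequent reciprocal classes, + b + and s + h, are the parental types, so the F1 was + b + / s + h.
The two rarest classes, + + + and s b h, are the double crossovers. Comparing them with the parentals, only the b allele has switched, so b is the middle locus and the order is s – b – h.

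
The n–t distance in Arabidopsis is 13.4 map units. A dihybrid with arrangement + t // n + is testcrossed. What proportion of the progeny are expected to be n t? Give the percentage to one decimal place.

6.7%

A map distance of 13.4 map units corresponds to a recombination frequency of 0.134.
The F1 is + t / n +, so n t is a recombinant gamete class with expected frequency r/2 = 0.134/2 = 0.0670.
That is 0.0670 = 6.7% of the progeny.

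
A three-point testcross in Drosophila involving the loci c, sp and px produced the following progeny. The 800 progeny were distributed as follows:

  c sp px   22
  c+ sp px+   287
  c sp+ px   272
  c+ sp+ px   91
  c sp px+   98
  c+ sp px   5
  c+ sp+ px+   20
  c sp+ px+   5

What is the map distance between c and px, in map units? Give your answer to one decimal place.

24.9 map units

The two most frequent reciprocal classes, c sp+ px and c+ sp px+, are the parental types, so the F1 was c sp+ px / c+ sp px+.
The two rarest classes, c sp+ px+ and c+ sp px, are the double crossovers. Comparing them with the parentals, only the px allele has switched, so px is the middle locus and the order is sp – px – c.
Crossovers in the px–c interval produce the single-crossover classes c+ sp+ px and c sp px+ (91 + 98 = 189) plus the double crossovers (10).
RF(px–c) = (189 + 10) / 800 = 199/800 = 0.2487 → 24.9 map units.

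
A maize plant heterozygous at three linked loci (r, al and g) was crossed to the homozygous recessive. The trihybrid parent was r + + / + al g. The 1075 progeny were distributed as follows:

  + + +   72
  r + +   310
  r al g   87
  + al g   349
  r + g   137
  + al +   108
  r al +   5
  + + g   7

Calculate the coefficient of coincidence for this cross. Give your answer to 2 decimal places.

The two rarest classes, r al + and + + g, are the double crossovers. Comparing them with the parentals, only the al allele has switched, so al is the middle locus and the order is g – al – r.
g–al: (245 + 12)/1075 = 0.2391; al–r: (159 + 12)/1075 = 0.1591.
Expected DCO frequency = 0.2391 × 0.1591 ≈ 0.03804; observed = 12/1075 ≈ 0.01116.
Coefficient of coincidence = 0.01116/0.03804 ≈ 0.29.

0.29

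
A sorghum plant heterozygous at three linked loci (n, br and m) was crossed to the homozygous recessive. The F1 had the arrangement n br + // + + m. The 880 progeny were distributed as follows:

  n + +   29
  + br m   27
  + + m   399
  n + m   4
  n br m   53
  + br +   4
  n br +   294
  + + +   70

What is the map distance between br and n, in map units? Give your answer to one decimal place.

7.3 map units

The two rarest classes, + br + and n + m, are the double crossovers. Comparing them with the parentals, only the n allele has switched, so n is the middle locus and the order is br – n – m.
Crossovers in the br–n interval produce the single-crossover classes n + + and + br m (29 + 27 = 56) plus the double crossovers (8).
RF(br–n) = (56 + 8) / 880 = 64/880 = 0.0727 → 7.3 map units.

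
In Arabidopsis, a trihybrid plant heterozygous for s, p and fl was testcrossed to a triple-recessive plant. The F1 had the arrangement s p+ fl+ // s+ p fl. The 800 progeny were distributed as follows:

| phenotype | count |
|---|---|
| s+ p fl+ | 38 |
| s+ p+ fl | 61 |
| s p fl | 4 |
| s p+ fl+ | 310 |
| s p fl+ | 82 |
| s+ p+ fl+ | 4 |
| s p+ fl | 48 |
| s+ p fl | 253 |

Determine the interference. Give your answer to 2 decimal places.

0.55

The two rarest classes, s+ p+ fl+ and s p fl, are the double crossovers. Comparing them with the parentals, only the s allele has switched, so s is the middle locus and the order is p – s – fl.
p–s: (143 + 8)/800 = 0.1888; s–fl: (86 + 8)/800 = 0.1175.
Expected DCO frequency = 0.1888 × 0.1175 ≈ 0.02218; observed = 8/800 ≈ 0.01000.
Coefficient of coincidence = 0.01000/0.02218 ≈ 0.45; interference = 1 − 0.45 = 0.55.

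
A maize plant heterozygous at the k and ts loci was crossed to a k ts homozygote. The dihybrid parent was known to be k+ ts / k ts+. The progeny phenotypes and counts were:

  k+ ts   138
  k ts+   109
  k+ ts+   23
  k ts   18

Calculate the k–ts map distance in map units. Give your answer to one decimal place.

The recombinant classes are k+ ts+ and k ts: 23 + 18 = 41.
Recombination frequency = 41/288 = 0.1424 ≈ 14.2%, i.e. 14.2 map units.

14.2 map units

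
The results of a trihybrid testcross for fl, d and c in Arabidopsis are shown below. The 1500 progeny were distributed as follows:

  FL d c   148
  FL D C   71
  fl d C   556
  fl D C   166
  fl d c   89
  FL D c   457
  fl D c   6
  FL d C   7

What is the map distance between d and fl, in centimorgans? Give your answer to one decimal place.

21.8 centimorgans

The two most frequent reciprocal classes, fl d C and FL D c, are the parental types, so the F1 was fl d C / FL D c.
The two rarest classes, FL d C and fl D c, are the double crossovers. Comparing them with the parentals, only the fl allele has switched, so fl is the middle locus and the order is c – fl – d.
Crossovers in the fl–d interval produce the single-crossover classes fl D C and FL d c (166 + 148 = 314) plus the double crossovers (13).
RF(fl–d) = (314 + 13) / 1500 = 327/1500 = 0.2180 → 21.8 centimorgans.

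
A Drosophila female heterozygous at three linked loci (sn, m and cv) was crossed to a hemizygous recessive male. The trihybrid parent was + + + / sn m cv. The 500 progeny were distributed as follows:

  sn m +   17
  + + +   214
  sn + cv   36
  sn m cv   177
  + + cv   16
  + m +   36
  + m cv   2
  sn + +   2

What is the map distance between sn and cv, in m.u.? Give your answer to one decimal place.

The two rarest classes, sn + + and + m cv, are the double crossovers. Comparing them with the parentals, only the sn allele has switched, so sn is the middle locus and the order is cv – sn – m.
Crossovers in the cv–sn interval produce the single-crossover classes + + cv and sn m + (16 + 17 = 33) plus the double crossovers (4).
RF(cv–sn) = (33 + 4) / 500 = 37/500 = 0.0740 → 7.4 m.u.

7.4 m.u.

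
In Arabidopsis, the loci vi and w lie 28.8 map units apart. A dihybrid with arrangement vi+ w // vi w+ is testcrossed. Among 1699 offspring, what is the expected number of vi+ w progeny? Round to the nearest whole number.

A map distance of 28.8 map units corresponds to a recombination frequency of 0.288.
The F1 is vi+ w / vi w+, so vi+ w is a parental gamete class with expected frequency (1 − r)/2 = 0.712/2 = 0.3560.
Expected number = 0.3560 × 1699 = 604.84 ≈ 605.

605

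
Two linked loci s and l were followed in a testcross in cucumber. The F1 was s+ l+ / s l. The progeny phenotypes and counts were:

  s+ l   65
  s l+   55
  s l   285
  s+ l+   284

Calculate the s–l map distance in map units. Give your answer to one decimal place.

17.4 map units

The recombinant classes are s+ l and s l+: 65 + 55 = 120.
Recombination frequency = 120/689 = 0.1742 ≈ 17.4%, i.e. 17.4 map units.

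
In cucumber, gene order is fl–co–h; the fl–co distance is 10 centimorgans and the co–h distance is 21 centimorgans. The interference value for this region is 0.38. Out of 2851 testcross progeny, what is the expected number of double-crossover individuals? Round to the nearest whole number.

Map distances give recombination frequencies of 0.100 and 0.210 for the two intervals.
With interference 0.38 (so coincidence = 0.62), expected double-crossover frequency = 0.100 × 0.210 × 0.62 = 0.01302.
Expected number = 0.01302 × 2851 = 37.12 ≈ 37.

37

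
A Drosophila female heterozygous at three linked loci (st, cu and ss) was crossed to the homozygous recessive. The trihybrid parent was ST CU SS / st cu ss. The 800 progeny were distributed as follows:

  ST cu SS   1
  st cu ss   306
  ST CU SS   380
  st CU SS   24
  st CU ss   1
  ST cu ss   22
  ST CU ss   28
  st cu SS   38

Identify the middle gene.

The two rarest classes, ST cu SS and st CU ss, are the double crossovers. Comparing them with the parentals, only the cu allele has switched, so cu is the middle locus and the order is st – cu – ss.

cu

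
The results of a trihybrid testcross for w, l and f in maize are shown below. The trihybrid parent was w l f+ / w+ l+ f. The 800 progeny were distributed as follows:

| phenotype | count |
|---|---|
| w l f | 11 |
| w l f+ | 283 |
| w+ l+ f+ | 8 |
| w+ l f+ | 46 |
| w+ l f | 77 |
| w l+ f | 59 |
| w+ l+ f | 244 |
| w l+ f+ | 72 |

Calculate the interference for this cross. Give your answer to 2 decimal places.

The two rarest classes, w l f and w+ l+ f+, are the double crossovers. Comparing them with the parentals, only the f allele has switched, so f is the middle locus and the order is w – f – l.
w–f: (105 + 19)/800 = 0.1550; f–l: (149 + 19)/800 = 0.2100.
Expected DCO frequency = 0.1550 × 0.2100 ≈ 0.03255; observed = 19/800 ≈ 0.02375.
Coefficient of coincidence = 0.02375/0.03255 ≈ 0.73; interference = 1 − 0.73 = 0.27.

0.27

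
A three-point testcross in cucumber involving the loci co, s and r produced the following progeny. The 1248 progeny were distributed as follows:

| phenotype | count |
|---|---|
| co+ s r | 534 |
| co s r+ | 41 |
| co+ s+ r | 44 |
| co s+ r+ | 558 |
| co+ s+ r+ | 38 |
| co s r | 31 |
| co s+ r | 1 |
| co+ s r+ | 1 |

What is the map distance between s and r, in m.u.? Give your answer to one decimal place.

The two most frequent reciprocal classes, co s+ r+ and co+ s r, are the parental types, so the F1 was co s+ r+ / co+ s r.
The two rarest classes, co s+ r and co+ s r+, are the double crossovers. Comparing them with the parentals, only the r allele has switched, so r is the middle locus and the order is co – r – s.
Crossovers in the r–s interval produce the single-crossover classes co s r+ and co+ s+ r (41 + 44 = 85) plus the double crossovers (2).
RF(r–s) = (85 + 2) / 1248 = 87/1248 = 0.0697 → 7.0 m.u.

7.0 m.u.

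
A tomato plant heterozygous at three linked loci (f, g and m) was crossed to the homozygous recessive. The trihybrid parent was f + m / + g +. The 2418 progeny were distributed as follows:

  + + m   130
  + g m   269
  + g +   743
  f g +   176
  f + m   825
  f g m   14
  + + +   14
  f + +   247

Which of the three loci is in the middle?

g

The two rarest classes, f g m and + + +, are the double crossovers. Comparing them with the parentals, only the g allele has switched, so g is the middle locus and the order is m – g – f.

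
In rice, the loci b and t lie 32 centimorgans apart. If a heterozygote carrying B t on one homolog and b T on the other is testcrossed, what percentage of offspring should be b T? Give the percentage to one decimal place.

34.0%

A map distance of 32 centimorgans corresponds to a recombination frequency of 0.320.
The F1 is B t / b T, so b T is a parental gamete class with expected frequency (1 − r)/2 = 0.680/2 = 0.3400.
That is 0.3400 = 34.0% of the progeny.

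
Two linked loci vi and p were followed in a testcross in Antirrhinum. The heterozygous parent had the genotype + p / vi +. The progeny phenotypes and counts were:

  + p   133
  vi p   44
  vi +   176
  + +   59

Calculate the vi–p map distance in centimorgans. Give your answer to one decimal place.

The recombinant classes are + + and vi p: 59 + 44 = 103.
Recombination frequency = 103/412 = 0.2500 ≈ 25.0%, i.e. 25.0 centimorgans.

25.0 centimorgans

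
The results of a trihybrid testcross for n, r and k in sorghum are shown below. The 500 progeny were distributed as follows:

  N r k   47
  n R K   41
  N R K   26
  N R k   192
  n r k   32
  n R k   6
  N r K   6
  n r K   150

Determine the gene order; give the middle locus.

The two most frequent reciprocal classes, n r K and N R k, are the parental types, so the F1 was n r K / N R k.
The two rarest classes, N r K and n R k, are the double crossovers. Comparing them with the parentals, only the n allele has switched, so n is the middle locus and the order is k – n – r.

n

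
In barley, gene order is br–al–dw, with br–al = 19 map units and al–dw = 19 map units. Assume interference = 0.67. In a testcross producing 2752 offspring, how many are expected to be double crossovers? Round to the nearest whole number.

33

Map distances give recombination frequencies of 0.190 and 0.190 for the two intervals.
With interference 0.67 (so coincidence = 0.33), expected double-crossover frequency = 0.190 × 0.190 × 0.33 = 0.01191.
Expected number = 0.01191 × 2752 = 32.78 ≈ 33.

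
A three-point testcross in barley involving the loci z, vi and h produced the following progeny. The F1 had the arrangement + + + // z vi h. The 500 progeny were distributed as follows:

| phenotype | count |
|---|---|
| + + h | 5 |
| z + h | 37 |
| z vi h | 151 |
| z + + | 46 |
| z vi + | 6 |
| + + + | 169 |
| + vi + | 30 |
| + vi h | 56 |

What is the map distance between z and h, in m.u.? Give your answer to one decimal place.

The two rarest classes, + + h and z vi +, are the double crossovers. Comparing them with the parentals, only the h allele has switched, so h is the middle locus and the order is z – h – vi.
Crossovers in the z–h interval produce the single-crossover classes z + + and + vi h (46 + 56 = 102) plus the double crossovers (11).
RF(z–h) = (102 + 11) / 500 = 113/500 = 0.2260 → 22.6 m.u.

22.6 m.u.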